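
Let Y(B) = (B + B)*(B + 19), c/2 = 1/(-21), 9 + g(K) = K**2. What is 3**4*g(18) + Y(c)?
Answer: 11250527/441 ≈ 25511.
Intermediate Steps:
g(K) = -9 + K**2
c = -2/21 (c = 2/(-21) = 2*(-1/21) = -2/21 ≈ -0.095238)
Y(B) = 2*B*(19 + B) (Y(B) = (2*B)*(19 + B) = 2*B*(19 + B))
3**4*g(18) + Y(c) = 3**4*(-9 + 18**2) + 2*(-2/21)*(19 - 2/21) = 81*(-9 + 324) + 2*(-2/21)*(397/21) = 81*315 - 1588/441 = 25515 - 1588/441 = 11250527/441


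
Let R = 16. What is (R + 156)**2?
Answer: 29584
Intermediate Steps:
(R + 156)**2 = (16 + 156)**2 = 172**2 = 29584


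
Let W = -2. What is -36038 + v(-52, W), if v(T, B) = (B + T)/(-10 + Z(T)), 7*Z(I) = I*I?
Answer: -15820745/439 ≈ -36038.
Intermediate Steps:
Z(I) = I**2/7 (Z(I) = (I*I)/7 = I**2/7)
v(T, B) = (B + T)/(-10 + T**2/7)
-36038 + v(-52, W) = -36038 + 7*(-2 - 52)/(-70 + (-52)**2) = -36038 + 7*(-54)/(-70 + 2704) = -36038 + 7*(-54)/2634 = -36038 + 7*(1/2634)*(-54) = -36038 - 63/439 = -15820745/439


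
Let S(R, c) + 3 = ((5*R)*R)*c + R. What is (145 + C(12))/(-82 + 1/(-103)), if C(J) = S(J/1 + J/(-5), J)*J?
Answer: -34288391/42235 ≈ -811.85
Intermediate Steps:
S(R, c) = -3 + R + 5*c*R² (S(R, c) = -3 + (((5*R)*R)*c + R) = -3 + ((5*R²)*c + R) = -3 + (5*c*R² + R) = -3 + (R + 5*c*R²) = -3 + R + 5*c*R²)
C(J) = J*(-3 + 4*J/5 + 16*J³/5) (C(J) = (-3 + (J/1 + J/(-5)) + 5*J*(J/1 + J/(-5))²)*J = (-3 + (J*1 + J*(-⅕)) + 5*J*(J*1 + J*(-⅕))²)*J = (-3 + (J - J/5) + 5*J*(J - J/5)²)*J = (-3 + 4*J/5 + 5*J*(4*J/5)²)*J = (-3 + 4*J/5 + 5*J*(16*J²/25))*J = (-3 + 4*J/5 + 16*J³/5)*J = J*(-3 + 4*J/5 + 16*J³/5))
(145 + C(12))/(-82 + 1/(-103)) = (145 + (⅕)*12*(-15 + 4*12 + 16*12³))/(-82 + 1/(-103)) = (145 + (⅕)*12*(-15 + 48 + 16*1728))/(-82 - 1/103) = (145 + (⅕)*12*(-15 + 48 + 27648))/(-8447/103) = (145 + (⅕)*12*27681)*(-103/8447) = (145 + 332172/5)*(-103/8447) = (332897/5)*(-103/8447) = -34288391/42235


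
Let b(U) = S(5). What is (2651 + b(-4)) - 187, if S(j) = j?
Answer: 2469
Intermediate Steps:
b(U) = 5
(2651 + b(-4)) - 187 = (2651 + 5) - 187 = 2656 - 187 = 2469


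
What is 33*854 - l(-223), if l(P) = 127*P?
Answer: 56503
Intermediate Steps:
33*854 - l(-223) = 33*854 - 127*(-223) = 28182 - 1*(-28321) = 28182 + 28321 = 56503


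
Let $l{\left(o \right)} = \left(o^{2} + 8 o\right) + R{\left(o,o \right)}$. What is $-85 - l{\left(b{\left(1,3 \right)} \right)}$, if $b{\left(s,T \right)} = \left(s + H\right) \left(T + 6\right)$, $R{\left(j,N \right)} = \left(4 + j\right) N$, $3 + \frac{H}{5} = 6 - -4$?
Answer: $-213925$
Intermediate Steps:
$H = 35$ ($H = -15 + 5 \left(6 - -4\right) = -15 + 5 \left(6 + 4\right) = -15 + 5 \cdot 10 = -15 + 50 = 35$)
$R{\left(j,N \right)} = N \left(4 + j\right)$
$b{\left(s,T \right)} = \left(6 + T\right) \left(35 + s\right)$ ($b{\left(s,T \right)} = \left(s + 35\right) \left(T + 6\right) = \left(35 + s\right) \left(6 + T\right) = \left(6 + T\right) \left(35 + s\right)$)
$l{\left(o \right)} = o^{2} + 8 o + o \left(4 + o\right)$ ($l{\left(o \right)} = \left(o^{2} + 8 o\right) + o \left(4 + o\right) = o^{2} + 8 o + o \left(4 + o\right)$)
$-85 - l{\left(b{\left(1,3 \right)} \right)} = -85 - 2 \left(210 + 6 \cdot 1 + 35 \cdot 3 + 3 \cdot 1\right) \left(6 + \left(210 + 6 \cdot 1 + 35 \cdot 3 + 3 \cdot 1\right)\right) = -85 - 2 \left(210 + 6 + 105 + 3\right) \left(6 + \left(210 + 6 + 105 + 3\right)\right) = -85 - 2 \cdot 324 \left(6 + 324\right) = -85 - 2 \cdot 324 \cdot 330 = -85 - 213840 = -213925$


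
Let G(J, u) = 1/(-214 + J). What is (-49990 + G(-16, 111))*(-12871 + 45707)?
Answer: -188769255018/115 ≈ -1.6415e+9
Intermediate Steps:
(-49990 + G(-16, 111))*(-12871 + 45707) = (-49990 + 1/(-214 - 16))*(-12871 + 45707) = (-49990 + 1/(-230))*32836 = (-49990 - 1/230)*32836 = -11497701/230*32836 = -188769255018/115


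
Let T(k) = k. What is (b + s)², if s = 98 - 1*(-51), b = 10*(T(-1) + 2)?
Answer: 25281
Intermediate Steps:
b = 10 (b = 10*(-1 + 2) = 10*1 = 10)
s = 149 (s = 98 + 51 = 149)
(b + s)² = (10 + 149)² = 159² = 25281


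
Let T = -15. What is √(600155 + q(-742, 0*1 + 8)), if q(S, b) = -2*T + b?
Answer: √600193 ≈ 774.72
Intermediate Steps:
q(S, b) = 30 + b (q(S, b) = -2*(-15) + b = 30 + b)
√(600155 + q(-742, 0*1 + 8)) = √(600155 + (30 + (0*1 + 8))) = √(600155 + (30 + (0 + 8))) = √(600155 + (30 + 8)) = √(600155 + 38) = √600193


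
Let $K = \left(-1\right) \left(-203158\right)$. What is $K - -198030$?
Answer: $401188$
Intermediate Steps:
$K = 203158$
$K - -198030 = 203158 - -198030 = 203158 + 198030 = 401188$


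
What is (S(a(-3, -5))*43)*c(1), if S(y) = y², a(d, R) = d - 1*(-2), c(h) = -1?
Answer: -43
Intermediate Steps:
a(d, R) = 2 + d (a(d, R) = d + 2 = 2 + d)
(S(a(-3, -5))*43)*c(1) = ((2 - 3)²*43)*(-1) = ((-1)²*43)*(-1) = (1*43)*(-1) = 43*(-1) = -43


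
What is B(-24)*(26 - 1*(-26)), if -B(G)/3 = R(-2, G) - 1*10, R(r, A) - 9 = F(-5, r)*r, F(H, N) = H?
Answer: -1404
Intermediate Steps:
R(r, A) = 9 - 5*r
B(G) = -27 (B(G) = -3*((9 - 5*(-2)) - 1*10) = -3*((9 + 10) - 10) = -3*(19 - 10) = -3*9 = -27)
B(-24)*(26 - 1*(-26)) = -27*(26 - 1*(-26)) = -27*(26 + 26) = -27*52 = -1404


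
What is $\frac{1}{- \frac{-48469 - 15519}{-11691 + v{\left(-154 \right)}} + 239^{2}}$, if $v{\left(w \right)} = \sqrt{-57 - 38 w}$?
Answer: $\frac{3903094767149}{222927312596807767} + \frac{31994 \sqrt{5795}}{222927312596807767} \approx 1.7508 \cdot 10^{-5}$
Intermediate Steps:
$\frac{1}{- \frac{-48469 - 15519}{-11691 + v{\left(-154 \right)}} + 239^{2}} = \frac{1}{- \frac{-48469 - 15519}{-11691 + \sqrt{-57 - -5852}} + 239^{2}} = \frac{1}{- \frac{-63988}{-11691 + \sqrt{-57 + 5852}} + 57121} = \frac{1}{- \frac{-63988}{-11691 + \sqrt{5795}} + 57121} = \frac{1}{\frac{63988}{-11691 + \sqrt{5795}} + 57121} = \frac{1}{57121 + \frac{63988}{-11691 + \sqrt{5795}}}$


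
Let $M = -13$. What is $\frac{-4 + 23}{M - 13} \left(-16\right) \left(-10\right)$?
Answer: $- \frac{1520}{13} \approx -116.92$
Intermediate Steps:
$\frac{-4 + 23}{M - 13} \left(-16\right) \left(-10\right) = \frac{-4 + 23}{-13 - 13} \left(-16\right) \left(-10\right) = \frac{19}{-26} \left(-16\right) \left(-10\right) = 19 \left(- \frac{1}{26}\right) \left(-16\right) \left(-10\right) = \left(- \frac{19}{26}\right) \left(-16\right) \left(-10\right) = \frac{152}{13} \left(-10\right) = - \frac{1520}{13}$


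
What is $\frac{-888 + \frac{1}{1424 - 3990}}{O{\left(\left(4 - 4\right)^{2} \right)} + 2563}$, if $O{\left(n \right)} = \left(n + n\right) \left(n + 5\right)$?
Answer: $- \frac{2278609}{6576658} \approx -0.34647$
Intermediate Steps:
$O{\left(n \right)} = 2 n \left(5 + n\right)$
$\frac{-888 + \frac{1}{1424 - 3990}}{O{\left(\left(4 - 4\right)^{2} \right)} + 2563} = \frac{-888 + \frac{1}{1424 - 3990}}{2 \left(4 - 4\right)^{2} \left(5 + \left(4 - 4\right)^{2}\right) + 2563} = \frac{-888 + \frac{1}{-2566}}{2 \cdot 0^{2} \left(5 + 0^{2}\right) + 2563} = \frac{-888 - \frac{1}{2566}}{2 \cdot 0 \left(5 + 0\right) + 2563} = - \frac{2278609}{2566 \left(2 \cdot 0 \cdot 5 + 2563\right)} = - \frac{2278609}{2566 \left(0 + 2563\right)} = - \frac{2278609}{2566 \cdot 2563} = \left(- \frac{2278609}{2566}\right) \frac{1}{2563} = - \frac{2278609}{6576658}$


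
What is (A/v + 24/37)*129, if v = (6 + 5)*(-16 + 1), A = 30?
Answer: 24510/407 ≈ 60.221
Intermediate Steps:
v = -165 (v = 11*(-15) = -165)
(A/v + 24/37)*129 = (30/(-165) + 24/37)*129 = (30*(-1/165) + 24*(1/37))*129 = (-2/11 + 24/37)*129 = (190/407)*129 = 24510/407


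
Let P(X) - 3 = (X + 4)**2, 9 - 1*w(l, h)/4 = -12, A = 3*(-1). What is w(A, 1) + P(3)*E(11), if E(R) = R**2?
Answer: 6376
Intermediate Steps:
A = -3
w(l, h) = 84 (w(l, h) = 36 - 4*(-12) = 36 + 48 = 84)
P(X) = 3 + (4 + X)**2 (P(X) = 3 + (X + 4)**2 = 3 + (4 + X)**2)
w(A, 1) + P(3)*E(11) = 84 + (3 + (4 + 3)**2)*11**2 = 84 + (3 + 7**2)*121 = 84 + (3 + 49)*121 = 84 + 52*121 = 84 + 6292 = 6376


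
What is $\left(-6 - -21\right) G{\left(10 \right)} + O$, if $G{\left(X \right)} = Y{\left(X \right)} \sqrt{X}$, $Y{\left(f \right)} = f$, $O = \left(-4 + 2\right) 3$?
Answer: $-6 + 150 \sqrt{10} \approx 468.34$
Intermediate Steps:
$O = -6$ ($O = \left(-2\right) 3 = -6$)
$G{\left(X \right)} = X^{\frac{3}{2}}$ ($G{\left(X \right)} = X \sqrt{X} = X^{\frac{3}{2}}$)
$\left(-6 - -21\right) G{\left(10 \right)} + O = \left(-6 - -21\right) 10^{\frac{3}{2}} - 6 = \left(-6 + 21\right) 10 \sqrt{10} - 6 = 15 \cdot 10 \sqrt{10} - 6 = 150 \sqrt{10} - 6 = -6 + 150 \sqrt{10}$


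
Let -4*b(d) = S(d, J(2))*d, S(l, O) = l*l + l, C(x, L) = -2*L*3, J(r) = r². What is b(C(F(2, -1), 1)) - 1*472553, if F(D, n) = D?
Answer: -472508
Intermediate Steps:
C(x, L) = -6*L
S(l, O) = l + l² (S(l, O) = l² + l = l + l²)
b(d) = -d²*(1 + d)/4 (b(d) = -d*(1 + d)*d/4 = -d²*(1 + d)/4)
b(C(F(2, -1), 1)) - 1*472553 = (-6*1)²*(-1 - (-6))/4 - 1*472553 = (¼)*(-6)²*(-1 - 1*(-6)) - 472553 = (¼)*36*(-1 + 6) - 472553 = (¼)*36*5 - 472553 = 45 - 472553 = -472508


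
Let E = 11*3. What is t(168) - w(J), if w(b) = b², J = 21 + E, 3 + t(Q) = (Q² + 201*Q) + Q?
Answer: 59241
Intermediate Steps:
E = 33
t(Q) = -3 + Q² + 202*Q (t(Q) = -3 + ((Q² + 201*Q) + Q) = -3 + (Q² + 202*Q) = -3 + Q² + 202*Q)
J = 54 (J = 21 + 33 = 54)
t(168) - w(J) = (-3 + 168² + 202*168) - 1*54² = (-3 + 28224 + 33936) - 1*2916 = 62157 - 2916 = 59241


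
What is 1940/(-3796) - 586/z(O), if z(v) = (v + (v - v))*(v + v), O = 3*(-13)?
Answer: -78134/111033 ≈ -0.70370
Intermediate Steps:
O = -39
z(v) = 2*v² (z(v) = (v + 0)*(2*v) = v*(2*v) = 2*v²)
1940/(-3796) - 586/z(O) = 1940/(-3796) - 586/(2*(-39)²) = 1940*(-1/3796) - 586/(2*1521) = -485/949 - 586/3042 = -485/949 - 586*1/3042 = -485/949 - 293/1521 = -78134/111033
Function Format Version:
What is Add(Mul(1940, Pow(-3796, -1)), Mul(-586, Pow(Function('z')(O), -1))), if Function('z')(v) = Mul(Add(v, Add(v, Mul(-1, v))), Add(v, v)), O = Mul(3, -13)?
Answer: Rational(-78134, 111033) ≈ -0.70370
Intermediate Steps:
O = -39
Function('z')(v) = Mul(2, Pow(v, 2)) (Function('z')(v) = Mul(Add(v, 0), Mul(2, v)) = Mul(v, Mul(2, v)) = Mul(2, Pow(v, 2)))
Add(Mul(1940, Pow(-3796, -1)), Mul(-586, Pow(Function('z')(O), -1))) = Add(Mul(1940, Pow(-3796, -1)), Mul(-586, Pow(Mul(2, Pow(-39, 2)), -1))) = Add(Mul(1940, Rational(-1, 3796)), Mul(-586, Pow(Mul(2, 1521), -1))) = Add(Rational(-485, 949), Mul(-586, Pow(3042, -1))) = Add(Rational(-485, 949), Mul(-586, Rational(1, 3042))) = Add(Rational(-485, 949), Rational(-293, 1521)) = Rational(-78134, 111033)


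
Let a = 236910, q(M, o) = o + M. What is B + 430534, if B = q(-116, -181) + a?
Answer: 667147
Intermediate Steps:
q(M, o) = M + o
B = 236613 (B = (-116 - 181) + 236910 = -297 + 236910 = 236613)
B + 430534 = 236613 + 430534 = 667147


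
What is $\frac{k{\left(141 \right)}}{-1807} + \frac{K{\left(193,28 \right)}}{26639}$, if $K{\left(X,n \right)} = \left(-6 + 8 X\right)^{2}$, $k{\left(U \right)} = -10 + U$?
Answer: $\frac{4270867599}{48136673} \approx 88.724$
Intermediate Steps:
$\frac{k{\left(141 \right)}}{-1807} + \frac{K{\left(193,28 \right)}}{26639} = \frac{-10 + 141}{-1807} + \frac{4 \left(-3 + 4 \cdot 193\right)^{2}}{26639} = 131 \left(- \frac{1}{1807}\right) + 4 \left(-3 + 772\right)^{2} \cdot \frac{1}{26639} = - \frac{131}{1807} + 4 \cdot 769^{2} \cdot \frac{1}{26639} = - \frac{131}{1807} + 4 \cdot 591361 \cdot \frac{1}{26639} = - \frac{131}{1807} + 2365444 \cdot \frac{1}{26639} = - \frac{131}{1807} + \frac{2365444}{26639} = \frac{4270867599}{48136673}$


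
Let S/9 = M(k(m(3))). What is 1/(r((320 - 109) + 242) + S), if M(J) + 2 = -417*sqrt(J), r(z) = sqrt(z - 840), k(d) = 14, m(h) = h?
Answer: -1/(18 + 3753*sqrt(14) - 3*I*sqrt(43)) ≈ -7.1121e-5 - 9.9508e-8*I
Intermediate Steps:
r(z) = sqrt(-840 + z)
M(J) = -2 - 417*sqrt(J)
S = -18 - 3753*sqrt(14) (S = 9*(-2 - 417*sqrt(14)) = -18 - 3753*sqrt(14) ≈ -14060.)
1/(r((320 - 109) + 242) + S) = 1/(sqrt(-840 + ((320 - 109) + 242)) + (-18 - 3753*sqrt(14))) = 1/(sqrt(-840 + (211 + 242)) + (-18 - 3753*sqrt(14))) = 1/(sqrt(-840 + 453) + (-18 - 3753*sqrt(14))) = 1/(sqrt(-387) + (-18 - 3753*sqrt(14))) = 1/(3*I*sqrt(43) + (-18 - 3753*sqrt(14))) = 1/(-18 - 3753*sqrt(14) + 3*I*sqrt(43))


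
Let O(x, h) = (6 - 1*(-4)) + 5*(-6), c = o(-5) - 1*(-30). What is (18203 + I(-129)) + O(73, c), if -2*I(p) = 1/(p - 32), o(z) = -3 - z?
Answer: 5854927/322 ≈ 18183.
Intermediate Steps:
I(p) = -1/(2*(-32 + p)) (I(p) = -1/(2*(p - 32)) = -1/(2*(-32 + p)))
c = 32 (c = (-3 - 1*(-5)) - 1*(-30) = (-3 + 5) + 30 = 2 + 30 = 32)
O(x, h) = -20 (O(x, h) = (6 + 4) - 30 = 10 - 30 = -20)
(18203 + I(-129)) + O(73, c) = (18203 - 1/(-64 + 2*(-129))) - 20 = (18203 - 1/(-64 - 258)) - 20 = (18203 - 1/(-322)) - 20 = (18203 - 1*(-1/322)) - 20 = (18203 + 1/322) - 20 = 5861367/322 - 20 = 5854927/322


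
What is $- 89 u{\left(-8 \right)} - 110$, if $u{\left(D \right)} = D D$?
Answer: $-5806$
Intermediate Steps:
$u{\left(D \right)} = D^{2}$
$- 89 u{\left(-8 \right)} - 110 = - 89 \left(-8\right)^{2} - 110 = \left(-89\right) 64 - 110 = -5696 - 110 = -5806$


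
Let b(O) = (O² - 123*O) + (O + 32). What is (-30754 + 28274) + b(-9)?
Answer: -1269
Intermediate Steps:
b(O) = 32 + O² - 122*O (b(O) = (O² - 123*O) + (32 + O) = 32 + O² - 122*O)
(-30754 + 28274) + b(-9) = (-30754 + 28274) + (32 + (-9)² - 122*(-9)) = -2480 + (32 + 81 + 1098) = -2480 + 1211 = -1269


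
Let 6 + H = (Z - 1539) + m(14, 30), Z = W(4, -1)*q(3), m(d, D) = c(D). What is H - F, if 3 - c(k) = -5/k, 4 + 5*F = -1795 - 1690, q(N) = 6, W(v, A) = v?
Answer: -24601/30 ≈ -820.03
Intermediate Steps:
F = -3489/5 (F = -4/5 + (-1795 - 1690)/5 = -4/5 + (1/5)*(-3485) = -4/5 - 697 = -3489/5 ≈ -697.80)
c(k) = 3 + 5/k (c(k) = 3 - (-5)/k = 3 + 5/k)
m(d, D) = 3 + 5/D
Z = 24 (Z = 4*6 = 24)
H = -9107/6 (H = -6 + ((24 - 1539) + (3 + 5/30)) = -6 + (-1515 + (3 + 5*(1/30))) = -6 + (-1515 + (3 + 1/6)) = -6 + (-1515 + 19/6) = -6 - 9071/6 = -9107/6 ≈ -1517.8)
H - F = -9107/6 - 1*(-3489/5) = -9107/6 + 3489/5 = -24601/30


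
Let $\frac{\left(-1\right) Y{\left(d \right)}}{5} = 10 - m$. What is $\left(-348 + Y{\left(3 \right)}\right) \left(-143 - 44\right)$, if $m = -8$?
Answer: $81906$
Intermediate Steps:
$Y{\left(d \right)} = -90$ ($Y{\left(d \right)} = - 5 \left(10 - -8\right) = - 5 \left(10 + 8\right) = \left(-5\right) 18 = -90$)
$\left(-348 + Y{\left(3 \right)}\right) \left(-143 - 44\right) = \left(-348 - 90\right) \left(-143 - 44\right) = \left(-438\right) \left(-187\right) = 81906$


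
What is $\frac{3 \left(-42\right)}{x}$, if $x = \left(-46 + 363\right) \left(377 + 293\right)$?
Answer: $- \frac{63}{106195} \approx -0.00059325$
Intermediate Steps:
$x = 212390$ ($x = 317 \cdot 670 = 212390$)
$\frac{3 \left(-42\right)}{x} = \frac{3 \left(-42\right)}{212390} = \left(-126\right) \frac{1}{212390} = - \frac{63}{106195}$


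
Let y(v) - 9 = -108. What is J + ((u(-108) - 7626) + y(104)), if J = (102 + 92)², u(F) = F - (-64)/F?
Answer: 804665/27 ≈ 29802.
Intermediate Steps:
y(v) = -99 (y(v) = 9 - 108 = -99)
u(F) = F + 64/F
J = 37636 (J = 194² = 37636)
J + ((u(-108) - 7626) + y(104)) = 37636 + (((-108 + 64/(-108)) - 7626) - 99) = 37636 + (((-108 + 64*(-1/108)) - 7626) - 99) = 37636 + (((-108 - 16/27) - 7626) - 99) = 37636 + ((-2932/27 - 7626) - 99) = 37636 + (-208834/27 - 99) = 37636 - 211507/27 = 804665/27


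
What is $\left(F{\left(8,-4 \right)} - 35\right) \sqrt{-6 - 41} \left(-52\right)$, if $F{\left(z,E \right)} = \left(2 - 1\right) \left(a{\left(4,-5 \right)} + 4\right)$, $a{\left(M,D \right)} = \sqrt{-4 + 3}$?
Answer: $\sqrt{47} \left(52 + 1612 i\right) \approx 356.49 + 11051.0 i$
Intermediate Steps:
$a{\left(M,D \right)} = i$ ($a{\left(M,D \right)} = \sqrt{-1} = i$)
$F{\left(z,E \right)} = 4 + i$ ($F{\left(z,E \right)} = \left(2 - 1\right) \left(i + 4\right) = 1 \left(4 + i\right) = 4 + i$)
$\left(F{\left(8,-4 \right)} - 35\right) \sqrt{-6 - 41} \left(-52\right) = \left(\left(4 + i\right) - 35\right) \sqrt{-6 - 41} \left(-52\right) = \left(\left(4 + i\right) - 35\right) \sqrt{-47} \left(-52\right) = \left(-31 + i\right) i \sqrt{47} \left(-52\right) = i \sqrt{47} \left(-31 + i\right) \left(-52\right) = - 52 i \sqrt{47} \left(-31 + i\right)$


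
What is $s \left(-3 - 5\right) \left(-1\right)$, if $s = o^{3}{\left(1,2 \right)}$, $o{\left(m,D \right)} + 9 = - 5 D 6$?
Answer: $-2628072$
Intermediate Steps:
$o{\left(m,D \right)} = -9 - 30 D$ ($o{\left(m,D \right)} = -9 + - 5 D 6 = -9 - 30 D$)
$s = -328509$ ($s = \left(-9 - 60\right)^{3} = \left(-69\right)^{3} = -328509$)
$s \left(-3 - 5\right) \left(-1\right) = - 328509 \left(-3 - 5\right) \left(-1\right) = \left(-328509\right) \left(-8\right) \left(-1\right) = 2628072 \left(-1\right) = -2628072$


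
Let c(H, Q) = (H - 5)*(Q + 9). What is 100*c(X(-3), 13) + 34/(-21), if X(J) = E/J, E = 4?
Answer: -292634/21 ≈ -13935.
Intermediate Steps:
X(J) = 4/J
c(H, Q) = (-5 + H)*(9 + Q)
100*c(X(-3), 13) + 34/(-21) = 100*(-45 - 5*13 + 9*(4/(-3)) + (4/(-3))*13) + 34/(-21) = 100*(-45 - 65 + 9*(4*(-⅓)) + (4*(-⅓))*13) + 34*(-1/21) = 100*(-45 - 65 + 9*(-4/3) - 4/3*13) - 34/21 = 100*(-45 - 65 - 12 - 52/3) - 34/21 = 100*(-418/3) - 34/21 = -41800/3 - 34/21 = -292634/21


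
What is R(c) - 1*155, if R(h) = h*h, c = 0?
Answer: -155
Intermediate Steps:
R(h) = h²
R(c) - 1*155 = 0² - 1*155 = 0 - 155 = -155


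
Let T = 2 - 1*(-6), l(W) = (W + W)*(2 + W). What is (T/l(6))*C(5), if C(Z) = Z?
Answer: 5/12 ≈ 0.41667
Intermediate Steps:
l(W) = 2*W*(2 + W) (l(W) = (2*W)*(2 + W) = 2*W*(2 + W))
T = 8 (T = 2 + 6 = 8)
(T/l(6))*C(5) = (8/((2*6*(2 + 6))))*5 = (8/((2*6*8)))*5 = (8/96)*5 = (8*(1/96))*5 = (1/12)*5 = 5/12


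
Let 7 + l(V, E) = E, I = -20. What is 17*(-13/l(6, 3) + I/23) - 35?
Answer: 503/92 ≈ 5.4674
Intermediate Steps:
l(V, E) = -7 + E
17*(-13/l(6, 3) + I/23) - 35 = 17*(-13/(-7 + 3) - 20/23) - 35 = 17*(-13/(-4) - 20*1/23) - 35 = 17*(-13*(-¼) - 20/23) - 35 = 17*(13/4 - 20/23) - 35 = 17*(219/92) - 35 = 3723/92 - 35 = 503/92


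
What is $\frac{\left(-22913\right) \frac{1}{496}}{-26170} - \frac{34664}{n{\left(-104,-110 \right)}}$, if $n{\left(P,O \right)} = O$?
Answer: $\frac{44995233291}{142783520} \approx 315.13$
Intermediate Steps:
$\frac{\left(-22913\right) \frac{1}{496}}{-26170} - \frac{34664}{n{\left(-104,-110 \right)}} = \frac{\left(-22913\right) \frac{1}{496}}{-26170} - \frac{34664}{-110} = \left(-22913\right) \frac{1}{496} \left(- \frac{1}{26170}\right) - - \frac{17332}{55} = \left(- \frac{22913}{496}\right) \left(- \frac{1}{26170}\right) + \frac{17332}{55} = \frac{22913}{12980320} + \frac{17332}{55} = \frac{44995233291}{142783520}$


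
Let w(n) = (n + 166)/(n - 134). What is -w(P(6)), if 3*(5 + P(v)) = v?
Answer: 163/137 ≈ 1.1898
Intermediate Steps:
P(v) = -5 + v/3
w(n) = (166 + n)/(-134 + n)
-w(P(6)) = -(166 + (-5 + (⅓)*6))/(-134 + (-5 + (⅓)*6)) = -(166 + (-5 + 2))/(-134 + (-5 + 2)) = -(166 - 3)/(-134 - 3) = -163/(-137) = -(-1)*163/137 = -1*(-163/137) = 163/137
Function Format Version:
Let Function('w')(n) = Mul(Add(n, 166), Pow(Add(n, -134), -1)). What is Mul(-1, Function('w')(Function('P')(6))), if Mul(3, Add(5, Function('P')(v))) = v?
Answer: Rational(163, 137) ≈ 1.1898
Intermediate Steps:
Function('P')(v) = Add(-5, Mul(Rational(1, 3), v))
Function('w')(n) = Mul(Pow(Add(-134, n), -1), Add(166, n)) (Function('w')(n) = Mul(Add(166, n), Pow(Add(-134, n), -1)) = Mul(Pow(Add(-134, n), -1), Add(166, n)))
Mul(-1, Function('w')(Function('P')(6))) = Mul(-1, Mul(Pow(Add(-134, Add(-5, Mul(Rational(1, 3), 6))), -1), Add(166, Add(-5, Mul(Rational(1, 3), 6))))) = Mul(-1, Mul(Pow(Add(-134, Add(-5, 2)), -1), Add(166, Add(-5, 2)))) = Mul(-1, Mul(Pow(Add(-134, -3), -1), Add(166, -3))) = Mul(-1, Mul(Pow(-137, -1), 163)) = Mul(-1, Mul(Rational(-1, 137), 163)) = Mul(-1, Rational(-163, 137)) = Rational(163, 137)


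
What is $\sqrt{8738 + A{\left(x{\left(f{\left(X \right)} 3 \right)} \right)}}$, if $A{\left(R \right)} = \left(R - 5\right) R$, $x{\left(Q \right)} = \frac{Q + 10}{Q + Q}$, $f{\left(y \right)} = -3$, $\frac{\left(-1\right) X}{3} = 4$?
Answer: $\frac{\sqrt{2831203}}{18} \approx 93.479$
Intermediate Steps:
$X = -12$ ($X = \left(-3\right) 4 = -12$)
$x{\left(Q \right)} = \frac{10 + Q}{2 Q}$
$A{\left(R \right)} = R \left(-5 + R\right)$ ($A{\left(R \right)} = \left(-5 + R\right) R = R \left(-5 + R\right)$)
$\sqrt{8738 + A{\left(x{\left(f{\left(X \right)} 3 \right)} \right)}} = \sqrt{8738 + \frac{10 - 9}{2 \left(\left(-3\right) 3\right)} \left(-5 + \frac{10 - 9}{2 \left(\left(-3\right) 3\right)}\right)} = \sqrt{8738 + \frac{10 - 9}{2 \left(-9\right)} \left(-5 + \frac{10 - 9}{2 \left(-9\right)}\right)} = \sqrt{8738 + \frac{1}{2} \left(- \frac{1}{9}\right) 1 \left(-5 + \frac{1}{2} \left(- \frac{1}{9}\right) 1\right)} = \sqrt{8738 - \frac{-5 - \frac{1}{18}}{18}} = \sqrt{8738 - - \frac{91}{324}} = \sqrt{8738 + \frac{91}{324}} = \sqrt{\frac{2831203}{324}} = \frac{\sqrt{2831203}}{18}$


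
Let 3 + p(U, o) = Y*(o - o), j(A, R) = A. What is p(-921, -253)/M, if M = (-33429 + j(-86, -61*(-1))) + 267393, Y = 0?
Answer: -3/233878 ≈ -1.2827e-5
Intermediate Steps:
p(U, o) = -3 (p(U, o) = -3 + 0*(o - o) = -3 + 0*0 = -3 + 0 = -3)
M = 233878 (M = (-33429 - 86) + 267393 = -33515 + 267393 = 233878)
p(-921, -253)/M = -3/233878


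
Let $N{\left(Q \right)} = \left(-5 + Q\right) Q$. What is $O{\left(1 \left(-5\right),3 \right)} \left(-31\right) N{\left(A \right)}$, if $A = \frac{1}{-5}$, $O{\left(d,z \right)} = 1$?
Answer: $- \frac{806}{25} \approx -32.24$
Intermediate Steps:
$A = - \frac{1}{5} \approx -0.2$
$N{\left(Q \right)} = Q \left(-5 + Q\right)$
$O{\left(1 \left(-5\right),3 \right)} \left(-31\right) N{\left(A \right)} = 1 \left(-31\right) \left(- \frac{-5 - \frac{1}{5}}{5}\right) = - 31 \left(\left(- \frac{1}{5}\right) \left(- \frac{26}{5}\right)\right) = \left(-31\right) \frac{26}{25} = - \frac{806}{25}$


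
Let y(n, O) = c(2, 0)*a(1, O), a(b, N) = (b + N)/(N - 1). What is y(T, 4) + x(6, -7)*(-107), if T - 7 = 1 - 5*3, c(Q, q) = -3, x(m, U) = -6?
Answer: 637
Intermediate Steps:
a(b, N) = (N + b)/(-1 + N)
T = -7 (T = 7 + (1 - 5*3) = 7 + (1 - 15) = 7 - 14 = -7)
y(n, O) = -3*(1 + O)/(-1 + O) (y(n, O) = -3*(O + 1)/(-1 + O) = -3*(1 + O)/(-1 + O))
y(T, 4) + x(6, -7)*(-107) = 3*(-1 - 1*4)/(-1 + 4) - 6*(-107) = 3*(-1 - 4)/3 + 642 = 3*(⅓)*(-5) + 642 = -5 + 642 = 637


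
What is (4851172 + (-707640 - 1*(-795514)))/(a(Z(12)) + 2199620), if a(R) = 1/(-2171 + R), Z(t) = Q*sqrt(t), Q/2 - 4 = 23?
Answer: 16941537033070719538/7544967931220135187 + 59268552*sqrt(3)/2514989310406711729 ≈ 2.2454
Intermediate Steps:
Q = 54 (Q = 8 + 2*23 = 8 + 46 = 54)
Z(t) = 54*sqrt(t)
(4851172 + (-707640 - 1*(-795514)))/(a(Z(12)) + 2199620) = (4851172 + (-707640 - 1*(-795514)))/(1/(-2171 + 54*sqrt(12)) + 2199620) = (4851172 + (-707640 + 795514))/(1/(-2171 + 54*(2*sqrt(3))) + 2199620) = (4851172 + 87874)/(1/(-2171 + 108*sqrt(3)) + 2199620) = 4939046/(2199620 + 1/(-2171 + 108*sqrt(3)))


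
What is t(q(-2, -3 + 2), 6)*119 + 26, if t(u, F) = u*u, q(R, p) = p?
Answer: 145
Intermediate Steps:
t(u, F) = u²
t(q(-2, -3 + 2), 6)*119 + 26 = (-3 + 2)²*119 + 26 = (-1)²*119 + 26 = 1*119 + 26 = 119 + 26 = 145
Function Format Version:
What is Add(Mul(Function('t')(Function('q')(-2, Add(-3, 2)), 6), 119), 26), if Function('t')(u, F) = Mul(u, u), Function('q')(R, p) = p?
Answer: 145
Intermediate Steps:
Function('t')(u, F) = Pow(u, 2)
Add(Mul(Function('t')(Function('q')(-2, Add(-3, 2)), 6), 119), 26) = Add(Mul(Pow(Add(-3, 2), 2), 119), 26) = Add(Mul(Pow(-1, 2), 119), 26) = Add(Mul(1, 119), 26) = Add(119, 26) = 145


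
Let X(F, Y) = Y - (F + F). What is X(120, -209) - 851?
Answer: -1300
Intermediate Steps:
X(F, Y) = Y - 2*F
X(120, -209) - 851 = (-209 - 2*120) - 851 = (-209 - 240) - 851 = -449 - 851 = -1300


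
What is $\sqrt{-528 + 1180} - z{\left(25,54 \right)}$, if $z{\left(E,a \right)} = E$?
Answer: $-25 + 2 \sqrt{163} \approx 0.53429$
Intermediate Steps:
$\sqrt{-528 + 1180} - z{\left(25,54 \right)} = \sqrt{-528 + 1180} - 25 = \sqrt{652} - 25 = 2 \sqrt{163} - 25 = -25 + 2 \sqrt{163}$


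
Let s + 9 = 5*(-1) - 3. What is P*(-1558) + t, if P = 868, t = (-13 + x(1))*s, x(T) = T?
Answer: -1352140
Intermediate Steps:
s = -17 (s = -9 + (5*(-1) - 3) = -9 + (-5 - 3) = -9 - 8 = -17)
t = 204 (t = (-13 + 1)*(-17) = -12*(-17) = 204)
P*(-1558) + t = 868*(-1558) + 204 = -1352344 + 204 = -1352140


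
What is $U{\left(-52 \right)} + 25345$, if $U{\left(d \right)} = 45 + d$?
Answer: $25338$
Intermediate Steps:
$U{\left(-52 \right)} + 25345 = \left(45 - 52\right) + 25345 = -7 + 25345 = 25338$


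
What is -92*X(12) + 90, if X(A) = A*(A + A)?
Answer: -26406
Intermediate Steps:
X(A) = 2*A² (X(A) = A*(2*A) = 2*A²)
-92*X(12) + 90 = -184*12² + 90 = -184*144 + 90 = -92*288 + 90 = -26496 + 90 = -26406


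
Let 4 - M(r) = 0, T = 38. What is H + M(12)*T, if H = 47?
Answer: 199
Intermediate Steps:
M(r) = 4 (M(r) = 4 - 1*0 = 4 + 0 = 4)
H + M(12)*T = 47 + 4*38 = 47 + 152 = 199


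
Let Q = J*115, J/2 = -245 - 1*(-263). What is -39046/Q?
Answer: -19523/2070 ≈ -9.4314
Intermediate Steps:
J = 36 (J = 2*(-245 - 1*(-263)) = 2*(-245 + 263) = 2*18 = 36)
Q = 4140 (Q = 36*115 = 4140)
-39046/Q = -39046/4140 = -39046*1/4140 = -19523/2070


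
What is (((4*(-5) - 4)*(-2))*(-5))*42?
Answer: -10080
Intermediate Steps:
(((4*(-5) - 4)*(-2))*(-5))*42 = (((-20 - 4)*(-2))*(-5))*42 = (-24*(-2)*(-5))*42 = (48*(-5))*42 = -240*42 = -10080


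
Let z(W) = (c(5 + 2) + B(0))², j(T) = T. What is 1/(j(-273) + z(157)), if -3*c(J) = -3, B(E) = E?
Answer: -1/272 ≈ -0.0036765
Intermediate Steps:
c(J) = 1 (c(J) = -⅓*(-3) = 1)
z(W) = 1 (z(W) = (1 + 0)² = 1² = 1)
1/(j(-273) + z(157)) = 1/(-273 + 1) = 1/(-272) = -1/272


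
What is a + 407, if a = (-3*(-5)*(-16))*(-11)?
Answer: 3047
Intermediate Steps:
a = 2640 (a = (15*(-16))*(-11) = -240*(-11) = 2640)
a + 407 = 2640 + 407 = 3047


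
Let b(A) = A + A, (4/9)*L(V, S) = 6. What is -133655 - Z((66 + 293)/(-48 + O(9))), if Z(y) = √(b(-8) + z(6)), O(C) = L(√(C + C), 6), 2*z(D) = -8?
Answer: -133655 - 2*I*√5 ≈ -1.3366e+5 - 4.4721*I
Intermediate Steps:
L(V, S) = 27/2 (L(V, S) = (9/4)*6 = 27/2)
z(D) = -4 (z(D) = (½)*(-8) = -4)
b(A) = 2*A
O(C) = 27/2
Z(y) = 2*I*√5 (Z(y) = √(2*(-8) - 4) = √(-16 - 4) = √(-20) = 2*I*√5)
-133655 - Z((66 + 293)/(-48 + O(9))) = -133655 - 2*I*√5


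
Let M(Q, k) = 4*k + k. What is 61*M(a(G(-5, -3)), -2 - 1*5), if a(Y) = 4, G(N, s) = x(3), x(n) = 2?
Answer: -2135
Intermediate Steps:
G(N, s) = 2
M(Q, k) = 5*k
61*M(a(G(-5, -3)), -2 - 1*5) = 61*(5*(-2 - 1*5)) = 61*(5*(-2 - 5)) = 61*(5*(-7)) = 61*(-35) = -2135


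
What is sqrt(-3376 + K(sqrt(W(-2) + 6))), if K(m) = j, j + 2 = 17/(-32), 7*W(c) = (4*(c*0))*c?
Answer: I*sqrt(216226)/8 ≈ 58.125*I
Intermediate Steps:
W(c) = 0 (W(c) = ((4*(c*0))*c)/7 = ((4*0)*c)/7 = (0*c)/7 = (1/7)*0 = 0)
j = -81/32 (j = -2 + 17/(-32) = -2 + 17*(-1/32) = -2 - 17/32 = -81/32 ≈ -2.5313)
K(m) = -81/32
sqrt(-3376 + K(sqrt(W(-2) + 6))) = sqrt(-3376 - 81/32) = sqrt(-108113/32) = I*sqrt(216226)/8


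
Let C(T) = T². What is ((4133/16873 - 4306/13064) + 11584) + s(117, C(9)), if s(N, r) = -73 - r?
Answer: 1259741672667/110214436 ≈ 11430.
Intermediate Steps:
((4133/16873 - 4306/13064) + 11584) + s(117, C(9)) = ((4133/16873 - 4306/13064) + 11584) + (-73 - 1*9²) = ((4133*(1/16873) - 4306*1/13064) + 11584) + (-73 - 1*81) = ((4133/16873 - 2153/6532) + 11584) + (-73 - 81) = (-9330813/110214436 + 11584) - 154 = 1276714695811/110214436 - 154 = 1259741672667/110214436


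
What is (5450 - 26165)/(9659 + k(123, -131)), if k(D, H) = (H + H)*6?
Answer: -20715/8087 ≈ -2.5615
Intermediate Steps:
k(D, H) = 12*H (k(D, H) = (2*H)*6 = 12*H)
(5450 - 26165)/(9659 + k(123, -131)) = (5450 - 26165)/(9659 + 12*(-131)) = -20715/(9659 - 1572) = -20715/8087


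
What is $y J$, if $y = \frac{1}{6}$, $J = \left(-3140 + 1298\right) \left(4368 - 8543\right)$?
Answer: $1281725$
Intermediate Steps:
$J = 7690350$ ($J = \left(-1842\right) \left(-4175\right) = 7690350$)
$y = \frac{1}{6} \approx 0.16667$
$y J = \frac{1}{6} \cdot 7690350 = 1281725$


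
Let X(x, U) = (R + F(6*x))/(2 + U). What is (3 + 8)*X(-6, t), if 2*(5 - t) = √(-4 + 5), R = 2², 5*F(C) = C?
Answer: -352/65 ≈ -5.4154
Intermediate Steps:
F(C) = C/5
R = 4
t = 9/2 (t = 5 - √(-4 + 5)/2 = 5 - √1/2 = 5 - ½*1 = 5 - ½ = 9/2 ≈ 4.5000)
X(x, U) = (4 + 6*x/5)/(2 + U) (X(x, U) = (4 + (6*x)/5)/(2 + U) = (4 + 6*x/5)/(2 + U))
(3 + 8)*X(-6, t) = (3 + 8)*(2*(10 + 3*(-6))/(5*(2 + 9/2))) = 11*(2*(10 - 18)/(5*(13/2))) = 11*((⅖)*(2/13)*(-8)) = 11*(-32/65) = -352/65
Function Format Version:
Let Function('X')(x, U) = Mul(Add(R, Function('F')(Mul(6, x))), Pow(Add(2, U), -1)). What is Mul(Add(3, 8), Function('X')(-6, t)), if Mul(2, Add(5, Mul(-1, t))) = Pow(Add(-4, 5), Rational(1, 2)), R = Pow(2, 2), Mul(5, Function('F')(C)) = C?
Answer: Rational(-352, 65) ≈ -5.4154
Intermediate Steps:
Function('F')(C) = Mul(Rational(1, 5), C)
R = 4
t = Rational(9, 2) (t = Add(5, Mul(Rational(-1, 2), Pow(Add(-4, 5), Rational(1, 2)))) = Add(5, Mul(Rational(-1, 2), Pow(1, Rational(1, 2)))) = Add(5, Mul(Rational(-1, 2), 1)) = Add(5, Rational(-1, 2)) = Rational(9, 2) ≈ 4.5000)
Function('X')(x, U) = Mul(Pow(Add(2, U), -1), Add(4, Mul(Rational(6, 5), x))) (Function('X')(x, U) = Mul(Add(4, Mul(Rational(1, 5), Mul(6, x))), Pow(Add(2, U), -1)) = Mul(Add(4, Mul(Rational(6, 5), x)), Pow(Add(2, U), -1)) = Mul(Pow(Add(2, U), -1), Add(4, Mul(Rational(6, 5), x))))
Mul(Add(3, 8), Function('X')(-6, t)) = Mul(Add(3, 8), Mul(Rational(2, 5), Pow(Add(2, Rational(9, 2)), -1), Add(10, Mul(3, -6)))) = Mul(11, Mul(Rational(2, 5), Pow(Rational(13, 2), -1), Add(10, -18))) = Mul(11, Mul(Rational(2, 5), Rational(2, 13), -8)) = Mul(11, Rational(-32, 65)) = Rational(-352, 65)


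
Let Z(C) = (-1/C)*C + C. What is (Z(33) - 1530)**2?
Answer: 2244004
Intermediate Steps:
Z(C) = -1 + C
(Z(33) - 1530)**2 = ((-1 + 33) - 1530)**2 = (32 - 1530)**2 = (-1498)**2 = 2244004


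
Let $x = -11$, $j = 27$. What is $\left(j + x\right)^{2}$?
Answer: $256$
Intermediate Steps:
$\left(j + x\right)^{2} = \left(27 - 11\right)^{2} = 16^{2} = 256$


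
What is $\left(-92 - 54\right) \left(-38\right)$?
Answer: $5548$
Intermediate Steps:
$\left(-92 - 54\right) \left(-38\right) = \left(-146\right) \left(-38\right) = 5548$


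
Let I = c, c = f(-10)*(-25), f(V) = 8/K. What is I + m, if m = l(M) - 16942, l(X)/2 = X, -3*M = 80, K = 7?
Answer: -357502/21 ≈ -17024.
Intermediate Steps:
M = -80/3 (M = -⅓*80 = -80/3 ≈ -26.667)
f(V) = 8/7
l(X) = 2*X
c = -200/7 (c = (8/7)*(-25) = -200/7 ≈ -28.571)
m = -50986/3 (m = 2*(-80/3) - 16942 = -160/3 - 16942 = -50986/3 ≈ -16995.)
I = -200/7 ≈ -28.571
I + m = -200/7 - 50986/3 = -357502/21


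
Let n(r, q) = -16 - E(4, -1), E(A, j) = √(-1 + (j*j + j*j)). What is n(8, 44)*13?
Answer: -221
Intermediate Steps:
E(A, j) = √(-1 + 2*j²) (E(A, j) = √(-1 + (j² + j²)) = √(-1 + 2*j²))
n(r, q) = -17 (n(r, q) = -16 - √(-1 + 2*(-1)²) = -16 - √(-1 + 2*1) = -16 - √(-1 + 2) = -16 - √1 = -16 - 1*1 = -16 - 1 = -17)
n(8, 44)*13 = -17*13 = -221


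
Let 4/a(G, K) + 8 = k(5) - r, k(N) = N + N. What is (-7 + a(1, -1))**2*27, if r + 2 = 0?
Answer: 972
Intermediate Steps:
r = -2 (r = -2 + 0 = -2)
k(N) = 2*N
a(G, K) = 1 (a(G, K) = 4/(-8 + (2*5 - 1*(-2))) = 4/(-8 + (10 + 2)) = 4/(-8 + 12) = 4/4 = 4*(1/4) = 1)
(-7 + a(1, -1))**2*27 = (-7 + 1)**2*27 = (-6)**2*27 = 36*27 = 972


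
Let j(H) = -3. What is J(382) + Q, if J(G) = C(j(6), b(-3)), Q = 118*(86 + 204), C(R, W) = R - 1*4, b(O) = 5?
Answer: 34213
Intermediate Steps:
C(R, W) = -4 + R (C(R, W) = R - 4 = -4 + R)
Q = 34220 (Q = 118*290 = 34220)
J(G) = -7 (J(G) = -4 - 3 = -7)
J(382) + Q = -7 + 34220 = 34213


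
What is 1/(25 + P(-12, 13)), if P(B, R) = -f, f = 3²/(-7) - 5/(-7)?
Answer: 7/179 ≈ 0.039106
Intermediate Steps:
f = -4/7 (f = 9*(-⅐) - 5*(-⅐) = -9/7 + 5/7 = -4/7 ≈ -0.57143)
P(B, R) = 4/7 (P(B, R) = -1*(-4/7) = 4/7)
1/(25 + P(-12, 13)) = 1/(25 + 4/7) = 1/(179/7) = 7/179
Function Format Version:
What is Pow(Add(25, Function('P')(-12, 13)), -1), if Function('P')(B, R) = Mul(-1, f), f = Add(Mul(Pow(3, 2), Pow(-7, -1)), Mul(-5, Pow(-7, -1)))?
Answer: Rational(7, 179) ≈ 0.039106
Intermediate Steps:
f = Rational(-4, 7) (f = Add(Mul(9, Rational(-1, 7)), Mul(-5, Rational(-1, 7))) = Add(Rational(-9, 7), Rational(5, 7)) = Rational(-4, 7) ≈ -0.57143)
Function('P')(B, R) = Rational(4, 7) (Function('P')(B, R) = Mul(-1, Rational(-4, 7)) = Rational(4, 7))
Pow(Add(25, Function('P')(-12, 13)), -1) = Pow(Add(25, Rational(4, 7)), -1) = Pow(Rational(179, 7), -1) = Rational(7, 179)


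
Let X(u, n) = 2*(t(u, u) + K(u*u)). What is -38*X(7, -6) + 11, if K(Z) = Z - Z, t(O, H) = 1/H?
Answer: ⅐ ≈ 0.14286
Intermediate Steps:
K(Z) = 0
X(u, n) = 2/u (X(u, n) = 2*(1/u + 0) = 2/u)
-38*X(7, -6) + 11 = -76/7 + 11 = ⅐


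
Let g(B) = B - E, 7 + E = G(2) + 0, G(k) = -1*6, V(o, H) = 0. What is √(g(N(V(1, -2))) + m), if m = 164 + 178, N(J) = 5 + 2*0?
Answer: 6*√10 ≈ 18.974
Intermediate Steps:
G(k) = -6
N(J) = 5 (N(J) = 5 + 0 = 5)
E = -13 (E = -7 + (-6 + 0) = -7 - 6 = -13)
g(B) = 13 + B (g(B) = B - 1*(-13) = B + 13 = 13 + B)
m = 342
√(g(N(V(1, -2))) + m) = √((13 + 5) + 342) = √(18 + 342) = √360 = 6*√10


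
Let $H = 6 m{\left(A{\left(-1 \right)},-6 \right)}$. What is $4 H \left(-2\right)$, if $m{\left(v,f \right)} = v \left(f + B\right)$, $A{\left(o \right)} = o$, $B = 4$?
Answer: $-96$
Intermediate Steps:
$m{\left(v,f \right)} = v \left(4 + f\right)$ ($m{\left(v,f \right)} = v \left(f + 4\right) = v \left(4 + f\right)$)
$H = 12$ ($H = 6 \left(- (4 - 6)\right) = 6 \left(\left(-1\right) \left(-2\right)\right) = 6 \cdot 2 = 12$)
$4 H \left(-2\right) = 4 \cdot 12 \left(-2\right) = 4 \left(-24\right) = -96$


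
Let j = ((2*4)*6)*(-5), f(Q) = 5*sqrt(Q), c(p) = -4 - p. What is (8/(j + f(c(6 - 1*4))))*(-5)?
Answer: 64/385 + 4*I*sqrt(6)/1155 ≈ 0.16623 + 0.0084831*I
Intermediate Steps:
j = -240 (j = (8*6)*(-5) = 48*(-5) = -240)
(8/(j + f(c(6 - 1*4))))*(-5) = (8/(-240 + 5*sqrt(-4 - (6 - 1*4))))*(-5) = (8/(-240 + 5*sqrt(-4 - (6 - 4))))*(-5) = (8/(-240 + 5*sqrt(-4 - 1*2)))*(-5) = (8/(-240 + 5*sqrt(-4 - 2)))*(-5) = (8/(-240 + 5*sqrt(-6)))*(-5) = (8/(-240 + 5*(I*sqrt(6))))*(-5) = (8/(-240 + 5*I*sqrt(6)))*(-5) = -40/(-240 + 5*I*sqrt(6))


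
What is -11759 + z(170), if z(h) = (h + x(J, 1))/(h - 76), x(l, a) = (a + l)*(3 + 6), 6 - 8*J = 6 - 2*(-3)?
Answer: -4420695/376 ≈ -11757.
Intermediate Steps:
J = -¾ (J = ¾ - (6 - 2*(-3))/8 = ¾ - (6 + 6)/8 = ¾ - ⅛*12 = ¾ - 3/2 = -¾ ≈ -0.75000)
x(l, a) = 9*a + 9*l (x(l, a) = (a + l)*9 = 9*a + 9*l)
z(h) = (9/4 + h)/(-76 + h) (z(h) = (h + (9*1 + 9*(-¾)))/(h - 76) = (h + (9 - 27/4))/(-76 + h) = (h + 9/4)/(-76 + h) = (9/4 + h)/(-76 + h))
-11759 + z(170) = -11759 + (9/4 + 170)/(-76 + 170) = -11759 + (689/4)/94 = -11759 + (1/94)*(689/4) = -11759 + 689/376 = -4420695/376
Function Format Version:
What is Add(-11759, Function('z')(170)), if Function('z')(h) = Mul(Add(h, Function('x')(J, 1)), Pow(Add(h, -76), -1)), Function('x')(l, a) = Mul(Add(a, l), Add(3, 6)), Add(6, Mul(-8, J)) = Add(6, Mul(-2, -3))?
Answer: Rational(-4420695, 376) ≈ -11757.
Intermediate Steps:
J = Rational(-3, 4) (J = Add(Rational(3, 4), Mul(Rational(-1, 8), Add(6, Mul(-2, -3)))) = Add(Rational(3, 4), Mul(Rational(-1, 8), Add(6, 6))) = Add(Rational(3, 4), Mul(Rational(-1, 8), 12)) = Add(Rational(3, 4), Rational(-3, 2)) = Rational(-3, 4) ≈ -0.75000)
Function('x')(l, a) = Add(Mul(9, a), Mul(9, l)) (Function('x')(l, a) = Mul(Add(a, l), 9) = Add(Mul(9, a), Mul(9, l)))
Function('z')(h) = Mul(Pow(Add(-76, h), -1), Add(Rational(9, 4), h)) (Function('z')(h) = Mul(Add(h, Add(Mul(9, 1), Mul(9, Rational(-3, 4)))), Pow(Add(h, -76), -1)) = Mul(Add(h, Add(9, Rational(-27, 4))), Pow(Add(-76, h), -1)) = Mul(Add(h, Rational(9, 4)), Pow(Add(-76, h), -1)) = Mul(Add(Rational(9, 4), h), Pow(Add(-76, h), -1)) = Mul(Pow(Add(-76, h), -1), Add(Rational(9, 4), h)))
Add(-11759, Function('z')(170)) = Add(-11759, Mul(Pow(Add(-76, 170), -1), Add(Rational(9, 4), 170))) = Add(-11759, Mul(Pow(94, -1), Rational(689, 4))) = Add(-11759, Mul(Rational(1, 94), Rational(689, 4))) = Add(-11759, Rational(689, 376)) = Rational(-4420695, 376)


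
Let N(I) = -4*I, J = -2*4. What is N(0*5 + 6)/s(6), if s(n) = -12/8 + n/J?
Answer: 32/3 ≈ 10.667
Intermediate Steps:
J = -8
s(n) = -3/2 - n/8 (s(n) = -12/8 + n/(-8) = -12*⅛ + n*(-⅛) = -3/2 - n/8)
N(0*5 + 6)/s(6) = (-4*(0*5 + 6))/(-3/2 - ⅛*6) = (-4*(0 + 6))/(-3/2 - ¾) = (-4*6)/(-9/4) = -24*(-4/9) = 32/3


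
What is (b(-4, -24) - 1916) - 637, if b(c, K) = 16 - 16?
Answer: -2553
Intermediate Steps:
b(c, K) = 0
(b(-4, -24) - 1916) - 637 = (0 - 1916) - 637 = -1916 - 637 = -2553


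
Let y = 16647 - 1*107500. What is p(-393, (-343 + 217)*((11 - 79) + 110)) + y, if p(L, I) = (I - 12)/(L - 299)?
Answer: -15716243/173 ≈ -90845.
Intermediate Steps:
y = -90853 (y = 16647 - 107500 = -90853)
p(L, I) = (-12 + I)/(-299 + L)
p(-393, (-343 + 217)*((11 - 79) + 110)) + y = (-12 + (-343 + 217)*((11 - 79) + 110))/(-299 - 393) - 90853 = (-12 - 126*(-68 + 110))/(-692) - 90853 = -(-12 - 126*42)/692 - 90853 = -(-12 - 5292)/692 - 90853 = -1/692*(-5304) - 90853 = 1326/173 - 90853 = -15716243/173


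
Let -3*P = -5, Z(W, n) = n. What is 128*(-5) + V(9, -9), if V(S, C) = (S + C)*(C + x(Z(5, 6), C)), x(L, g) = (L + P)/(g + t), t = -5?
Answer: -640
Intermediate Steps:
P = 5/3 (P = -⅓*(-5) = 5/3 ≈ 1.6667)
x(L, g) = (5/3 + L)/(-5 + g) (x(L, g) = (L + 5/3)/(g - 5) = (5/3 + L)/(-5 + g))
V(S, C) = (C + S)*(C + 23/(3*(-5 + C))) (V(S, C) = (S + C)*(C + (5/3 + 6)/(-5 + C)) = (C + S)*(C + (23/3)/(-5 + C)) = (C + S)*(C + 23/(3*(-5 + C))))
128*(-5) + V(9, -9) = 128*(-5) + (23*(-9) + 23*9 + 3*(-9)*(-5 - 9)*(-9 + 9))/(3*(-5 - 9)) = -640 + (⅓)*(-207 + 207 + 3*(-9)*(-14)*0)/(-14) = -640 + (⅓)*(-1/14)*(-207 + 207 + 0) = -640 + (⅓)*(-1/14)*0 = -640 + 0 = -640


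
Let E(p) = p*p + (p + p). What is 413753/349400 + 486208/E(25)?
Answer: 6806414339/9433800 ≈ 721.49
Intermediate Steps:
E(p) = p**2 + 2*p
413753/349400 + 486208/E(25) = 413753/349400 + 486208/((25*(2 + 25))) = 413753*(1/349400) + 486208/((25*27)) = 413753/349400 + 486208/675 = 6806414339/9433800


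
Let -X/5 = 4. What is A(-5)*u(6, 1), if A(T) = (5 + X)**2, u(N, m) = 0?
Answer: 0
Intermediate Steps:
X = -20 (X = -5*4 = -20)
A(T) = 225 (A(T) = (5 - 20)**2 = (-15)**2 = 225)
A(-5)*u(6, 1) = 225*0 = 0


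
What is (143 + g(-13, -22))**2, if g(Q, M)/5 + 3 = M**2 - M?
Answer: 7064964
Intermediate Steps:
g(Q, M) = -15 - 5*M + 5*M**2 (g(Q, M) = -15 + 5*(M**2 - M) = -15 + (-5*M + 5*M**2) = -15 - 5*M + 5*M**2)
(143 + g(-13, -22))**2 = (143 + (-15 - 5*(-22) + 5*(-22)**2))**2 = (143 + (-15 + 110 + 5*484))**2 = (143 + (-15 + 110 + 2420))**2 = (143 + 2515)**2 = 2658**2 = 7064964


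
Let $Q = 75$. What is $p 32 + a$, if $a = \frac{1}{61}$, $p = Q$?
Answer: $\frac{146401}{61} \approx 2400.0$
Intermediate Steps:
$p = 75$
$a = \frac{1}{61} \approx 0.016393$
$p 32 + a = 75 \cdot 32 + \frac{1}{61} = 2400 + \frac{1}{61} = \frac{146401}{61}$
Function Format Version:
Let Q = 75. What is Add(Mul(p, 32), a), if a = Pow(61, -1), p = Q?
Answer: Rational(146401, 61) ≈ 2400.0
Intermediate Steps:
p = 75
a = Rational(1, 61) ≈ 0.016393
Add(Mul(p, 32), a) = Add(Mul(75, 32), Rational(1, 61)) = Add(2400, Rational(1, 61)) = Rational(146401, 61)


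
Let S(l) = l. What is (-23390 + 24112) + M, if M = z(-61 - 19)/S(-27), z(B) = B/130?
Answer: 253430/351 ≈ 722.02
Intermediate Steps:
z(B) = B/130 (z(B) = B*(1/130) = B/130)
M = 8/351 (M = ((-61 - 19)/130)/(-27) = ((1/130)*(-80))*(-1/27) = -8/13*(-1/27) = 8/351 ≈ 0.022792)
(-23390 + 24112) + M = (-23390 + 24112) + 8/351 = 722 + 8/351 = 253430/351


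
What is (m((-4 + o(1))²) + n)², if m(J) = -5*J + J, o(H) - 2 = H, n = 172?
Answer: 28224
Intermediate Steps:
o(H) = 2 + H
m(J) = -4*J
(m((-4 + o(1))²) + n)² = (-4*(-4 + (2 + 1))² + 172)² = (-4*(-4 + 3)² + 172)² = (-4*(-1)² + 172)² = (-4*1 + 172)² = (-4 + 172)² = 168² = 28224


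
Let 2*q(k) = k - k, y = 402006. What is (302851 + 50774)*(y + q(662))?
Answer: 142159371750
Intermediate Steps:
q(k) = 0 (q(k) = (k - k)/2 = (½)*0 = 0)
(302851 + 50774)*(y + q(662)) = (302851 + 50774)*(402006 + 0) = 353625*402006 = 142159371750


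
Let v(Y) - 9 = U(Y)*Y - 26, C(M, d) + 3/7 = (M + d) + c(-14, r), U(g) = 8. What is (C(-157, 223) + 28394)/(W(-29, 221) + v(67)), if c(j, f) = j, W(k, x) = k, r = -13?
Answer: 199119/3430 ≈ 58.052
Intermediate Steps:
C(M, d) = -101/7 + M + d (C(M, d) = -3/7 + ((M + d) - 14) = -3/7 + (-14 + M + d) = -101/7 + M + d)
v(Y) = -17 + 8*Y (v(Y) = 9 + (8*Y - 26) = 9 + (-26 + 8*Y) = -17 + 8*Y)
(C(-157, 223) + 28394)/(W(-29, 221) + v(67)) = ((-101/7 - 157 + 223) + 28394)/(-29 + (-17 + 8*67)) = (361/7 + 28394)/(-29 + (-17 + 536)) = 199119/(7*(-29 + 519)) = (199119/7)/490 = (199119/7)*(1/490) = 199119/3430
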